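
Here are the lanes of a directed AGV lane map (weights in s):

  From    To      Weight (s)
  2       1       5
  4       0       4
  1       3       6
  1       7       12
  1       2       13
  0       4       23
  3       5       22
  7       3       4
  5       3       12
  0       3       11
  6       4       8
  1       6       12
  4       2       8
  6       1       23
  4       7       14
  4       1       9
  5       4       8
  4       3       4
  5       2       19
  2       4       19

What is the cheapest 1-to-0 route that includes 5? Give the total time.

40 s

Best 1 to 5: 1 → 3 → 5 costing 28
Shortest 5→0: 5 → 4 → 0 = 12
Total via 5: 28 + 12 = 40 s.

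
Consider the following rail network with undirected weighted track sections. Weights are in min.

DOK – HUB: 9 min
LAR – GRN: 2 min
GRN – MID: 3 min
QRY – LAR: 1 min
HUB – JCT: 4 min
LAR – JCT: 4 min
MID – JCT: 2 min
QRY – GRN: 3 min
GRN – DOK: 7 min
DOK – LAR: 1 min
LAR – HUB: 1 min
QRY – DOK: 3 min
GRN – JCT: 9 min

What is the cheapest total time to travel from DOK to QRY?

Shortest distances from DOK:
DOK: 0
LAR: 1  (via DOK)
QRY: 2  (via LAR)
Shortest route: DOK → LAR → QRY = 2 min.

2 min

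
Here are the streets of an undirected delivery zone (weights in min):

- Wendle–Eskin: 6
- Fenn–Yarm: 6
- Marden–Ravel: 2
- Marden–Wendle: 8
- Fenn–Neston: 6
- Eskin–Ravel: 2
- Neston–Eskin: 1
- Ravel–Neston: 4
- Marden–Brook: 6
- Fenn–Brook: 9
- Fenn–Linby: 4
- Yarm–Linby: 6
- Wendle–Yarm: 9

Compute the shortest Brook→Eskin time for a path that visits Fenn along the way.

Shortest Brook→Fenn: Brook → Fenn = 9
Best Fenn to Eskin: Fenn → Neston → Eskin costing 7
Total via Fenn: 9 + 7 = 16 min.

16 min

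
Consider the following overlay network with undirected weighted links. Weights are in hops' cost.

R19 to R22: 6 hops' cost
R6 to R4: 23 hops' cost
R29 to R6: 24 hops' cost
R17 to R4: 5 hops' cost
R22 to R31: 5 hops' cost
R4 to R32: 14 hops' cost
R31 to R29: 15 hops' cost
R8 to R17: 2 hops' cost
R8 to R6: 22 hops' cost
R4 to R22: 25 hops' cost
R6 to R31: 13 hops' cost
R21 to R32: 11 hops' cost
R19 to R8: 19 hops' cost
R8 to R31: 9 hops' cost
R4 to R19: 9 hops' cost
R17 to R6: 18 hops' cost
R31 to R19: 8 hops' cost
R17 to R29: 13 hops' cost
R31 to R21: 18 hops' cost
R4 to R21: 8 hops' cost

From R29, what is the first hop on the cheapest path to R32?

R17

Candidate routes:
R29 - R17 - R4 - R21 - R32: 13+5+8+11 = 37
R29 - R31 - R21 - R32: 15+18+11 = 44
R29 - R17 - R4 - R32: 13+5+14 = 32
Cheapest is R29 - R17 - R4 - R32 at 32 hops' cost.
So from R29 the first move is to R17.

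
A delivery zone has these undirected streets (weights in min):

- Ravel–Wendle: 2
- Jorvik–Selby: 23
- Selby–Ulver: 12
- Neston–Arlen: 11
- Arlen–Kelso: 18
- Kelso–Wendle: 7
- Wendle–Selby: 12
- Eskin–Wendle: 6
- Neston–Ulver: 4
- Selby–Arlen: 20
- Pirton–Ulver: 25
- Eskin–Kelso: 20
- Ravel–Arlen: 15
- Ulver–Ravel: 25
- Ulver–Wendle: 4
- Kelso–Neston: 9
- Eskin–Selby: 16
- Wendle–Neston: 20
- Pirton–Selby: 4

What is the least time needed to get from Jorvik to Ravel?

37 min

Candidate routes:
Jorvik–Selby–Wendle–Ravel: 23+12+2 = 37
Jorvik–Selby–Ulver–Wendle–Ravel: 23+12+4+2 = 41
The minimum is 37 min via Jorvik–Selby–Wendle–Ravel.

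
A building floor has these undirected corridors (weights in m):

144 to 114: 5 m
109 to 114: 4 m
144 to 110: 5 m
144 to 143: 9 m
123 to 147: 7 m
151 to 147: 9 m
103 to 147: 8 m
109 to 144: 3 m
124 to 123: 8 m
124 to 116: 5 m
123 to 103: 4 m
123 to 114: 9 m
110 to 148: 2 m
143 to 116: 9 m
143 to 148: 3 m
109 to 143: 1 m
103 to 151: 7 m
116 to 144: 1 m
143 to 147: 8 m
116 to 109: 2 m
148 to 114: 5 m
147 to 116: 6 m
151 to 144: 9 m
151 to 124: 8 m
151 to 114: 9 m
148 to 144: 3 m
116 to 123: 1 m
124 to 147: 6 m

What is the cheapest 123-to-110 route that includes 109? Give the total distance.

Best 123 to 109: 123–116–109 costing 3
Best 109 to 110: 109–143–148–110 costing 6
Total via 109: 3 + 6 = 9 m.

9 m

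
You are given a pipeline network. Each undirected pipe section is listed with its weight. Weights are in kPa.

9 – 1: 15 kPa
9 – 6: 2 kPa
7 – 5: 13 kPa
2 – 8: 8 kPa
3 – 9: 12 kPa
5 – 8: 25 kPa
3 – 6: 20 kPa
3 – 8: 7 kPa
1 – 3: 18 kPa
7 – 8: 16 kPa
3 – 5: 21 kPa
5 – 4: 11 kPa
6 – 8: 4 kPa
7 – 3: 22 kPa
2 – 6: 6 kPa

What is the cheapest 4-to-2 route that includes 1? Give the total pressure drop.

Shortest 4→1: 4–5–3–1 = 50
Best 1 to 2: 1–9–6–2 costing 23
Total via 1: 50 + 23 = 73 kPa.

73 kPa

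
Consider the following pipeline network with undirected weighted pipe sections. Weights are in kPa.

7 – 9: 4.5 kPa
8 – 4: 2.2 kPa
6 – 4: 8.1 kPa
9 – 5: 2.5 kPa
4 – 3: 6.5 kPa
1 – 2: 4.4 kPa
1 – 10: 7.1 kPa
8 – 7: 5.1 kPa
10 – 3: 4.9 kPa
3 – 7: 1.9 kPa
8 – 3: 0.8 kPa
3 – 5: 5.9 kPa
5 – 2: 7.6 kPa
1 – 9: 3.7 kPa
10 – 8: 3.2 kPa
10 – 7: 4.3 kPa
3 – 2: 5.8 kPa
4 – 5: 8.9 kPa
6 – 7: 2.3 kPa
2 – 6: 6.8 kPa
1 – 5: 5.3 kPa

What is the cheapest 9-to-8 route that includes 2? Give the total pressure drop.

14.7 kPa

Best 9 to 2: 9 → 1 → 2 costing 8.1
Shortest 2→8: 2 → 3 → 8 = 6.6
Total via 2: 8.1 + 6.6 = 14.7 kPa.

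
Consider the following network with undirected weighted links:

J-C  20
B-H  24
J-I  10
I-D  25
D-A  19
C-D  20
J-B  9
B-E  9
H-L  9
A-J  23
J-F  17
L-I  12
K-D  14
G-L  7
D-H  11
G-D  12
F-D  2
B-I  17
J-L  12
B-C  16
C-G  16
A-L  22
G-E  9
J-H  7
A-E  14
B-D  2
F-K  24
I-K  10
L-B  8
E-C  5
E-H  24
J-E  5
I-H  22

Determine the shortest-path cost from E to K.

Settle nodes by increasing distance from E:
E: 0
C: 5  (via E)
J: 5  (via E)
B: 9  (via E)
G: 9  (via E)
D: 11  (via B)
H: 12  (via J)
F: 13  (via D)
A: 14  (via E)
I: 15  (via J)
L: 16  (via G)
K: 25  (via D)
Shortest route: E → B → D → K = 25.

25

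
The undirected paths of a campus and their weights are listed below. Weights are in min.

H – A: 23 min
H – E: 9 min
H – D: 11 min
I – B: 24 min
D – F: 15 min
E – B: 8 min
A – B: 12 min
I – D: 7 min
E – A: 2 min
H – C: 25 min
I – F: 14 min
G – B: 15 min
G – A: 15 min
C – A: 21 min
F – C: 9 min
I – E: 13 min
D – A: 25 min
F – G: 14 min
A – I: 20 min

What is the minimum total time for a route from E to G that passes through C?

46 min

Best E to C: E–A–C costing 23
Best C to G: C–F–G costing 23
Total via C: 23 + 23 = 46 min.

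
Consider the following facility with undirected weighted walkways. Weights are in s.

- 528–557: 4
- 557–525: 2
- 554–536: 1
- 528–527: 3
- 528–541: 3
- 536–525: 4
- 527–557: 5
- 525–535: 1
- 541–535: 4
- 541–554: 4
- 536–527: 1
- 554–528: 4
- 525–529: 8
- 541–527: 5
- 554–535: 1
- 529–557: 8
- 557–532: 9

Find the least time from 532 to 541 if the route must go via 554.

17 s

Best 532 to 554: 532–557–525–535–554 costing 13
Best 554 to 541: 554–541 costing 4
Total via 554: 13 + 4 = 17 s.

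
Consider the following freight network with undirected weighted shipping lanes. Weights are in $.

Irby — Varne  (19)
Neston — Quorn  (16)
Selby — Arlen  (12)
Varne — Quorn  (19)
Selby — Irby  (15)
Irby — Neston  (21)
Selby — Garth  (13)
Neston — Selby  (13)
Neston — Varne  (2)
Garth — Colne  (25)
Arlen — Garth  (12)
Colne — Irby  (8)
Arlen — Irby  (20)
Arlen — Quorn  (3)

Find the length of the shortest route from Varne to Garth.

$28

Settle nodes by increasing distance from Varne:
Varne: 0
Neston: 2  (via Varne)
Selby: 15  (via Neston)
Quorn: 18  (via Neston)
Irby: 19  (via Varne)
Arlen: 21  (via Quorn)
Colne: 27  (via Irby)
Garth: 28  (via Selby)
Shortest route: Varne → Neston → Selby → Garth = $28.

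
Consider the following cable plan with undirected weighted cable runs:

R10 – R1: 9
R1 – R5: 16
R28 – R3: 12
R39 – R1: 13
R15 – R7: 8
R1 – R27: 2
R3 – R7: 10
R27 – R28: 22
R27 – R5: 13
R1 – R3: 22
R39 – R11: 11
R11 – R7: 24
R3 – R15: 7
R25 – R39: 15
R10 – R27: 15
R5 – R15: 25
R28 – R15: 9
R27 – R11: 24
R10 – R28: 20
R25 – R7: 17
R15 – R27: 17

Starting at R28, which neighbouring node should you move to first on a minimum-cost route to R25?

Compare a few routes:
R28 → R15 → R7 → R25: 9+8+17 = 34
R28 → R3 → R7 → R25: 12+10+17 = 39
The minimum is 34 via R28 → R15 → R7 → R25.
So from R28 the first move is to R15.

R15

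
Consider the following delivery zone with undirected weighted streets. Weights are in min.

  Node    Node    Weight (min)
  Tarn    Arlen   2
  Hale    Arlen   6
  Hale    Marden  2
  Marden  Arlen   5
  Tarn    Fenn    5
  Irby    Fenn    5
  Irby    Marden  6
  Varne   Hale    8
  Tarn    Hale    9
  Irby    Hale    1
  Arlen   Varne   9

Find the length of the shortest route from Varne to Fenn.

Shortest distances from Varne:
Varne: 0
Hale: 8  (via Varne)
Irby: 9  (via Hale)
Arlen: 9  (via Varne)
Marden: 10  (via Hale)
Tarn: 11  (via Arlen)
Fenn: 14  (via Irby)
Shortest route: Varne–Hale–Irby–Fenn = 14 min.

14 min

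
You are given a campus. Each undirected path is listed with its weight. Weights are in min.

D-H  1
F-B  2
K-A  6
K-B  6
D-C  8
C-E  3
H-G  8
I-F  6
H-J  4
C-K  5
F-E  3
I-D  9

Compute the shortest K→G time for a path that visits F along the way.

31 min

Best K to F: K–B–F costing 8
Shortest F→G: F–E–C–D–H–G = 23
Total via F: 8 + 23 = 31 min.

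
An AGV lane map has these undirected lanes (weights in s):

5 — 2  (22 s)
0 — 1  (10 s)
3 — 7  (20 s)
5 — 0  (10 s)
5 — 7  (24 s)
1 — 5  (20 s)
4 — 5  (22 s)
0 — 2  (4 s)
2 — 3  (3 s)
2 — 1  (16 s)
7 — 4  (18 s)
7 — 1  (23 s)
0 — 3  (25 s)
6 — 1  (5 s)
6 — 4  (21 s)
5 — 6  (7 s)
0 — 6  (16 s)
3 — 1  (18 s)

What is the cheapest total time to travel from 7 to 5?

Shortest distances from 7:
7: 0
4: 18  (via 7)
3: 20  (via 7)
1: 23  (via 7)
2: 23  (via 3)
5: 24  (via 7)
Shortest route: 7 → 5 = 24 s.

24 s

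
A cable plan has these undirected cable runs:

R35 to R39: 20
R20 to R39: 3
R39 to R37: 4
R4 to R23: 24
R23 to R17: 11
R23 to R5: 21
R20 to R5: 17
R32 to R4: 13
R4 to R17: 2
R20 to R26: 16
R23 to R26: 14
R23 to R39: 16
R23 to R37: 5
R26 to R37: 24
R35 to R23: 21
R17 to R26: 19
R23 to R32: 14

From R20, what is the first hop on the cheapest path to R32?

R39

Enumerating some paths:
R20–R26–R23–R32: 16+14+14 = 44
R20–R39–R37–R23–R32: 3+4+5+14 = 26
R20–R39–R37–R23–R17–R4–R32: 3+4+5+11+2+13 = 38
R20–R39–R23–R32: 3+16+14 = 33
The minimum is 26 via R20–R39–R37–R23–R32.
So from R20 the first move is to R39.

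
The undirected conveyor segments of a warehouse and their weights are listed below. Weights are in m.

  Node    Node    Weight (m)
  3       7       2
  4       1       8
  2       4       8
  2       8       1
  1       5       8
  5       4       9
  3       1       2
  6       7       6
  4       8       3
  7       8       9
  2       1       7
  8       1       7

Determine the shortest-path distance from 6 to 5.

Shortest distances from 6:
6: 0
7: 6  (via 6)
3: 8  (via 7)
1: 10  (via 3)
8: 15  (via 7)
2: 16  (via 8)
4: 18  (via 1)
5: 18  (via 1)
Shortest route: 6–7–3–1–5 = 18 m.

18 m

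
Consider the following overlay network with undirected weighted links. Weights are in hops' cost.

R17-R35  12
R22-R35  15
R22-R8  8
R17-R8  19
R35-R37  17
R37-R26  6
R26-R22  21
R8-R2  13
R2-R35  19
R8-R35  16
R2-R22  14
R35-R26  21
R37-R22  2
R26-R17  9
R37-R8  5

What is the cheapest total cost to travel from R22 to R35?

15 hops' cost

Settle nodes by increasing distance from R22:
R22: 0
R37: 2  (via R22)
R8: 7  (via R37)
R26: 8  (via R37)
R2: 14  (via R22)
R35: 15  (via R22)
Shortest route: R22–R35 = 15 hops' cost.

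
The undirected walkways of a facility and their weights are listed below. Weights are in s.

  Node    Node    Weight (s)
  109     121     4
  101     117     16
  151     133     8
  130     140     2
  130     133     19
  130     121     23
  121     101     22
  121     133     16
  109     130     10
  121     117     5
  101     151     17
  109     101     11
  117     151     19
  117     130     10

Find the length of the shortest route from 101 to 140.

23 s

Candidate routes:
101 → 117 → 121 → 109 → 130 → 140: 16+5+4+10+2 = 37
101 → 117 → 130 → 140: 16+10+2 = 28
101 → 109 → 121 → 117 → 130 → 140: 11+4+5+10+2 = 32
101 → 109 → 130 → 140: 11+10+2 = 23
The minimum is 23 s via 101 → 109 → 130 → 140.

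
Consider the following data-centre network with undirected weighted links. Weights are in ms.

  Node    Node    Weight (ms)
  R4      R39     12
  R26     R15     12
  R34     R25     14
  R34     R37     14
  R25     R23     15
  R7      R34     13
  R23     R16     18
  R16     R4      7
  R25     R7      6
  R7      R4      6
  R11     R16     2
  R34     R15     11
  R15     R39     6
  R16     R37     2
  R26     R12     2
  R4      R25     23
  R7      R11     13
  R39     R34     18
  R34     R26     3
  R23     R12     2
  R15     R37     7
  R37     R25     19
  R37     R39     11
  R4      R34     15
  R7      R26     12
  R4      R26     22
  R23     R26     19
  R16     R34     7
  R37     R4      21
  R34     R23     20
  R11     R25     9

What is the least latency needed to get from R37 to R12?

Candidate routes:
R37 → R34 → R26 → R12: 14+3+2 = 19
R37 → R16 → R34 → R26 → R12: 2+7+3+2 = 14
Cheapest is R37 → R16 → R34 → R26 → R12 at 14 ms.

14 ms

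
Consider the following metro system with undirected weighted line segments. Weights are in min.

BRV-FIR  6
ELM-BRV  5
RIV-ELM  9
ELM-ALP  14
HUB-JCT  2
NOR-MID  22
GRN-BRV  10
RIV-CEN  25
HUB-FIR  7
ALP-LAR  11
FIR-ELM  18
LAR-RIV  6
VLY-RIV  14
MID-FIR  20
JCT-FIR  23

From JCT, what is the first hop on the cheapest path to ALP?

Candidate routes:
JCT - HUB - FIR - BRV - ELM - ALP: 2+7+6+5+14 = 34
JCT - HUB - FIR - ELM - ALP: 2+7+18+14 = 41
JCT - HUB - FIR - BRV - ELM - RIV - LAR - ALP: 2+7+6+5+9+6+11 = 46
JCT - FIR - BRV - ELM - ALP: 23+6+5+14 = 48
The minimum is 34 min via JCT - HUB - FIR - BRV - ELM - ALP.
So from JCT the first move is to HUB.

HUB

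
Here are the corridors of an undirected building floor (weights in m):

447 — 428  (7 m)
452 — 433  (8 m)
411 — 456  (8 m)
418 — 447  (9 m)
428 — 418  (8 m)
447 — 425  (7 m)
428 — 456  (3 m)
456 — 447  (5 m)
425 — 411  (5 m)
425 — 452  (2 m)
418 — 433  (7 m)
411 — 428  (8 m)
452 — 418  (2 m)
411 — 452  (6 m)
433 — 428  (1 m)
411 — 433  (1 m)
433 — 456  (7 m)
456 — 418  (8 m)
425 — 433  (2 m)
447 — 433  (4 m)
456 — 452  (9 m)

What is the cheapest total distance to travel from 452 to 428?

5 m

Candidate routes:
452 - 411 - 433 - 428: 6+1+1 = 8
452 - 425 - 433 - 428: 2+2+1 = 5
The minimum is 5 m via 452 - 425 - 433 - 428.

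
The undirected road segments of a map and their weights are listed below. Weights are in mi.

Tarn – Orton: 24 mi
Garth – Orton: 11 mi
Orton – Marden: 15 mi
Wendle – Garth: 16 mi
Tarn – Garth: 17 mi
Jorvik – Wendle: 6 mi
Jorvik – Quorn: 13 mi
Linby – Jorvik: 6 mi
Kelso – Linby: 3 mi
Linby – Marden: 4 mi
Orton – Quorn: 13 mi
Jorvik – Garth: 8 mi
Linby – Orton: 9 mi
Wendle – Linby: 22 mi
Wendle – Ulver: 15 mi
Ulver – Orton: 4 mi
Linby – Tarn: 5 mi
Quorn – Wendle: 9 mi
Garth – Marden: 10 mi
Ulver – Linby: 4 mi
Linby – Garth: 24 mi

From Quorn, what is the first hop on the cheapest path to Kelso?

Compare a few routes:
Quorn–Wendle–Jorvik–Linby–Kelso: 9+6+6+3 = 24
Quorn–Orton–Ulver–Linby–Kelso: 13+4+4+3 = 24
Quorn–Jorvik–Linby–Kelso: 13+6+3 = 22
Quorn–Orton–Linby–Kelso: 13+9+3 = 25
Cheapest is Quorn–Jorvik–Linby–Kelso at 22 mi.
So from Quorn the first move is to Jorvik.

Jorvik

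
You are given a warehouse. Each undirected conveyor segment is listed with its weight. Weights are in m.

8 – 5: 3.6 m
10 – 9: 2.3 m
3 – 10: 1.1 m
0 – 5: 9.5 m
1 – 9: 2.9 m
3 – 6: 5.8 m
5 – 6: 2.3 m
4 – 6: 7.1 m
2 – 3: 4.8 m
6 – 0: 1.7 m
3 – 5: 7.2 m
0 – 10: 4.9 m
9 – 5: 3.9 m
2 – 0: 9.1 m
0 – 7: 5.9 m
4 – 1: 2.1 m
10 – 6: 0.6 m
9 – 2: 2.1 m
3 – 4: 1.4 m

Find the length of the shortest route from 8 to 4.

9 m

Compare a few routes:
8–5–6–10–3–4: 3.6+2.3+0.6+1.1+1.4 = 9
8–5–3–4: 3.6+7.2+1.4 = 12.2
8–5–9–10–3–4: 3.6+3.9+2.3+1.1+1.4 = 12.3
Cheapest is 8–5–6–10–3–4 at 9 m.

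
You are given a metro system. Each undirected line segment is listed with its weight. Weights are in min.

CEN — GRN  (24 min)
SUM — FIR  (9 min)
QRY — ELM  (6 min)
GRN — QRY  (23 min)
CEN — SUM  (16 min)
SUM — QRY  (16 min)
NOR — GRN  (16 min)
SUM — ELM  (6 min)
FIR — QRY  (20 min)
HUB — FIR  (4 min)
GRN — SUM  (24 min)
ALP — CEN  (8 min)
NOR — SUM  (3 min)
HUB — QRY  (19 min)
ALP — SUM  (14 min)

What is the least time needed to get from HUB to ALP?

27 min

Running Dijkstra from HUB:
HUB: 0
FIR: 4  (via HUB)
SUM: 13  (via FIR)
NOR: 16  (via SUM)
QRY: 19  (via HUB)
ELM: 19  (via SUM)
ALP: 27  (via SUM)
Shortest route: HUB → FIR → SUM → ALP = 27 min.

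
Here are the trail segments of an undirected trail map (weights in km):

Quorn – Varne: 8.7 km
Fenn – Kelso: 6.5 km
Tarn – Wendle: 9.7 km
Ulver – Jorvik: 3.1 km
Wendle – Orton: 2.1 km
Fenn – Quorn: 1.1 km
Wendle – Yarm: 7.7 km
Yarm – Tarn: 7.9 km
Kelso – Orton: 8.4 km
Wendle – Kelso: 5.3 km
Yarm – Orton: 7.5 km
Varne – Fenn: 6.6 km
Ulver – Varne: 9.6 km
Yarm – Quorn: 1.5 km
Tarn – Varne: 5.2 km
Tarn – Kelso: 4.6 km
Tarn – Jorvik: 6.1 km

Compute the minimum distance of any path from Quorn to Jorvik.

Running Dijkstra from Quorn:
Quorn: 0
Fenn: 1.1  (via Quorn)
Yarm: 1.5  (via Quorn)
Kelso: 7.6  (via Fenn)
Varne: 7.7  (via Fenn)
Orton: 9  (via Yarm)
Wendle: 9.2  (via Yarm)
Tarn: 9.4  (via Yarm)
Jorvik: 15.5  (via Tarn)
Shortest route: Quorn → Yarm → Tarn → Jorvik = 15.5 km.

15.5 km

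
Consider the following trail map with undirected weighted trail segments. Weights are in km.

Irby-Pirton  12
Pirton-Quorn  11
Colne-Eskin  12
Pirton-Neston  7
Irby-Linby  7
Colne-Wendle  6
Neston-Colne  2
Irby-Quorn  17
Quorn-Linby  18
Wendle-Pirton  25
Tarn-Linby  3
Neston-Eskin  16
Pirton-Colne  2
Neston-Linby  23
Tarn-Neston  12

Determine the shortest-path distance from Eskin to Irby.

26 km

Shortest distances from Eskin:
Eskin: 0
Colne: 12  (via Eskin)
Neston: 14  (via Colne)
Pirton: 14  (via Colne)
Wendle: 18  (via Colne)
Quorn: 25  (via Pirton)
Tarn: 26  (via Neston)
Irby: 26  (via Pirton)
Shortest route: Eskin → Colne → Pirton → Irby = 26 km.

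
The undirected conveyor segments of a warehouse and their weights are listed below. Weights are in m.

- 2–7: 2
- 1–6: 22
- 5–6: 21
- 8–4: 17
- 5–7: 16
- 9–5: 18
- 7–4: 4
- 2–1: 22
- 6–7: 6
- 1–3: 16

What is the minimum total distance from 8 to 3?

Compare a few routes:
8 → 4 → 7 → 6 → 1 → 3: 17+4+6+22+16 = 65
8 → 4 → 7 → 2 → 1 → 3: 17+4+2+22+16 = 61
The minimum is 61 m via 8 → 4 → 7 → 2 → 1 → 3.

61 m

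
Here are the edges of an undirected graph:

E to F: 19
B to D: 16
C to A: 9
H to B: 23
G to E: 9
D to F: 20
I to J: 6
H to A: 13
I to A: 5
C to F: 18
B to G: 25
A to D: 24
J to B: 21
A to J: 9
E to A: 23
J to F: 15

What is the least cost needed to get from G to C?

41

Candidate routes:
G - E - A - C: 9+23+9 = 41
G - E - F - C: 9+19+18 = 46
G - E - F - J - A - C: 9+19+15+9+9 = 61
Cheapest is G - E - A - C at 41.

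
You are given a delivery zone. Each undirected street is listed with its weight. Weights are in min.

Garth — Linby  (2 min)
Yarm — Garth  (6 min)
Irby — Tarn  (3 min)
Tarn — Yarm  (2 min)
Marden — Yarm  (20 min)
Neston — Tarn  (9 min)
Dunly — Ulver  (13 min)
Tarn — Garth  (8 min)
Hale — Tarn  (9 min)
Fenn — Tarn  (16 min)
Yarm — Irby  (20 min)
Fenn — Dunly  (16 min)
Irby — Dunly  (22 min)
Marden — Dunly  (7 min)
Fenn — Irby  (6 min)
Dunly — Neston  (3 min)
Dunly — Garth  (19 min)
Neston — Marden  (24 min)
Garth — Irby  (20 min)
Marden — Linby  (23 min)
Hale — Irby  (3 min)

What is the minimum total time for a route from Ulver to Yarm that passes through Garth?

38 min

Best Ulver to Garth: Ulver–Dunly–Garth costing 32
Best Garth to Yarm: Garth–Yarm costing 6
Total via Garth: 32 + 6 = 38 min.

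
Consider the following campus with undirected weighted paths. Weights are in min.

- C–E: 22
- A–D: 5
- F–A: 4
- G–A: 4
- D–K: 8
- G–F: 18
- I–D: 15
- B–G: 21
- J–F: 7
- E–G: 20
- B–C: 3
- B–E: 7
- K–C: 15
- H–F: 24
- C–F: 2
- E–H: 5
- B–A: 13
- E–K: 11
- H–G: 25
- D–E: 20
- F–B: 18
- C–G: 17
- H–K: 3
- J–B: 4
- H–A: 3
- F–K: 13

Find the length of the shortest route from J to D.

Shortest distances from J:
J: 0
B: 4  (via J)
C: 7  (via B)
F: 7  (via J)
A: 11  (via F)
E: 11  (via B)
H: 14  (via A)
G: 15  (via A)
D: 16  (via A)
Shortest route: J–F–A–D = 16 min.

16 min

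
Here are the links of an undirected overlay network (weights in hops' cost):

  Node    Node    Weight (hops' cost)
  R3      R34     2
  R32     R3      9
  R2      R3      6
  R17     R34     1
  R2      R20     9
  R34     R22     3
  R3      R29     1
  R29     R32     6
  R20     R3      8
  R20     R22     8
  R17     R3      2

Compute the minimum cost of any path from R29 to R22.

6 hops' cost

Shortest distances from R29:
R29: 0
R3: 1  (via R29)
R34: 3  (via R3)
R17: 3  (via R3)
R32: 6  (via R29)
R22: 6  (via R34)
Shortest route: R29–R3–R34–R22 = 6 hops' cost.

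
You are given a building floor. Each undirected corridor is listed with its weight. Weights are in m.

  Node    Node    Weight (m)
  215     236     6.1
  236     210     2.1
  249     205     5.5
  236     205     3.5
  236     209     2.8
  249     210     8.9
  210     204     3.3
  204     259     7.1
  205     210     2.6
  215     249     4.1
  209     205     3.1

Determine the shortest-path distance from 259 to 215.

Compare a few routes:
259–204–210–205–236–215: 7.1+3.3+2.6+3.5+6.1 = 22.6
259–204–210–236–215: 7.1+3.3+2.1+6.1 = 18.6
Cheapest is 259–204–210–236–215 at 18.6 m.

18.6 m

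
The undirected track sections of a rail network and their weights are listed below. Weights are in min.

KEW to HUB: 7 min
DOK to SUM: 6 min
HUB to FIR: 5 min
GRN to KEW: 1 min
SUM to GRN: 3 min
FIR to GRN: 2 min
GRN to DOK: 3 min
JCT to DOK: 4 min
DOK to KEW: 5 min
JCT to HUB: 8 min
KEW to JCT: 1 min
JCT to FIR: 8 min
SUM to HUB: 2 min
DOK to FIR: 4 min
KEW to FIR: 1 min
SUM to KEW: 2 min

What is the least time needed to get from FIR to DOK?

4 min

Compare a few routes:
FIR–DOK: 4 = 4
FIR–KEW–GRN–DOK: 1+1+3 = 5
The minimum is 4 min via FIR–DOK.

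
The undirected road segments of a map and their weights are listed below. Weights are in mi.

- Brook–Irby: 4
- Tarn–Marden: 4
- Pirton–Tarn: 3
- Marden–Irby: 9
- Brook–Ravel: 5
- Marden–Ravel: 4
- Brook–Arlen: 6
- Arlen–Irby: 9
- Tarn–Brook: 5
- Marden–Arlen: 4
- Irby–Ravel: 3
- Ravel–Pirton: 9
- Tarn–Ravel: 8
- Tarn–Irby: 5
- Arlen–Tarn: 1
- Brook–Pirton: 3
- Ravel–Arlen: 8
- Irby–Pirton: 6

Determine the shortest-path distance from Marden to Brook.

9 mi

Shortest distances from Marden:
Marden: 0
Arlen: 4  (via Marden)
Tarn: 4  (via Marden)
Ravel: 4  (via Marden)
Pirton: 7  (via Tarn)
Irby: 7  (via Ravel)
Brook: 9  (via Tarn)
Shortest route: Marden–Tarn–Brook = 9 mi.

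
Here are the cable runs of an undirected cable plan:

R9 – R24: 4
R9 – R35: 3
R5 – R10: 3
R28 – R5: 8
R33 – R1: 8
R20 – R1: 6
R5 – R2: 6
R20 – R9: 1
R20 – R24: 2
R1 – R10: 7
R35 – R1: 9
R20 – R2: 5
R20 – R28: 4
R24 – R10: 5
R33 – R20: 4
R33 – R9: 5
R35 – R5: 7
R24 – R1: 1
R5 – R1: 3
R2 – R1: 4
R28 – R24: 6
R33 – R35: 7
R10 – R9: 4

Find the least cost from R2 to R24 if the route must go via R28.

Best R2 to R28: R2 → R20 → R28 costing 9
Best R28 to R24: R28 → R24 costing 6
Total via R28: 9 + 6 = 15.

15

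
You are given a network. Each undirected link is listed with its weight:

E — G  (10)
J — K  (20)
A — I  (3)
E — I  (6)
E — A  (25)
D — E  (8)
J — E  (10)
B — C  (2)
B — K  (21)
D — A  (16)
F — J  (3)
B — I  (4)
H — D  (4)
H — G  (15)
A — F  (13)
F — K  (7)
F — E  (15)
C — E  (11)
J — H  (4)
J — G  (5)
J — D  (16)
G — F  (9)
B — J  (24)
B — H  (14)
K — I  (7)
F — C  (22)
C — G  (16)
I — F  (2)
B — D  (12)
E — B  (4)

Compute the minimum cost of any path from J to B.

9

Shortest distances from J:
J: 0
F: 3  (via J)
H: 4  (via J)
G: 5  (via J)
I: 5  (via F)
A: 8  (via I)
D: 8  (via H)
B: 9  (via I)
Shortest route: J → F → I → B = 9.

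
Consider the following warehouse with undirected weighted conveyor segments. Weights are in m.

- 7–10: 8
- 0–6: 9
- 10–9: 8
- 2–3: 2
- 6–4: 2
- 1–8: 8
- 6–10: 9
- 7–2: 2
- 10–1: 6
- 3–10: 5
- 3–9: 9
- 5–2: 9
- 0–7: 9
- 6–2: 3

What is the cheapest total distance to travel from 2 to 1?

13 m

Settle nodes by increasing distance from 2:
2: 0
3: 2  (via 2)
7: 2  (via 2)
6: 3  (via 2)
4: 5  (via 6)
10: 7  (via 3)
5: 9  (via 2)
0: 11  (via 7)
9: 11  (via 3)
1: 13  (via 10)
Shortest route: 2 → 3 → 10 → 1 = 13 m.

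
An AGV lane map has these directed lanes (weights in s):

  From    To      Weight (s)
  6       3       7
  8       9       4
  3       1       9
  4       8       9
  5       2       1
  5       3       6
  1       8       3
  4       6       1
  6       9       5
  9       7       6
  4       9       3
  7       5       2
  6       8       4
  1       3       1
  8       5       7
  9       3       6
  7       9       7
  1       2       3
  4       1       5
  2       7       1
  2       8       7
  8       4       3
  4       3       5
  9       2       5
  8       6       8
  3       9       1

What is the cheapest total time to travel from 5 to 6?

Enumerating some paths:
5–2–8–6: 1+7+8 = 16
5–2–8–4–6: 1+7+3+1 = 12
Cheapest is 5–2–8–4–6 at 12 s.

12 s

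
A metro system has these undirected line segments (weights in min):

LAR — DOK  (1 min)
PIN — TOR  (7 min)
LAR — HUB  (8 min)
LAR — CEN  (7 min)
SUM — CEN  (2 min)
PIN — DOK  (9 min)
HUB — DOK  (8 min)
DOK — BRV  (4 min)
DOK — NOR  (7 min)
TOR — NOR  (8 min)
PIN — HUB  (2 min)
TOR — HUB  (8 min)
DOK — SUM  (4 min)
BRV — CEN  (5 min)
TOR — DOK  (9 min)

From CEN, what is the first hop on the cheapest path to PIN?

Enumerating some paths:
CEN - SUM - DOK - LAR - HUB - PIN: 2+4+1+8+2 = 17
CEN - SUM - DOK - HUB - PIN: 2+4+8+2 = 16
CEN - LAR - HUB - PIN: 7+8+2 = 17
CEN - SUM - DOK - PIN: 2+4+9 = 15
Cheapest is CEN - SUM - DOK - PIN at 15 min.
So from CEN the first move is to SUM.

SUM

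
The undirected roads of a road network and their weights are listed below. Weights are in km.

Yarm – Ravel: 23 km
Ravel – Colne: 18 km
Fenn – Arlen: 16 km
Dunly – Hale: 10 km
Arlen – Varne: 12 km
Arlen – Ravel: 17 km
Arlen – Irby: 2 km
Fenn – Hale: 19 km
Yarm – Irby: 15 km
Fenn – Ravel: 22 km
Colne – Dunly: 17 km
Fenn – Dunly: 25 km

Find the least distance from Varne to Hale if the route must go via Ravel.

Best Varne to Ravel: Varne → Arlen → Ravel costing 29
Best Ravel to Hale: Ravel → Fenn → Hale costing 41
Total via Ravel: 29 + 41 = 70 km.

70 km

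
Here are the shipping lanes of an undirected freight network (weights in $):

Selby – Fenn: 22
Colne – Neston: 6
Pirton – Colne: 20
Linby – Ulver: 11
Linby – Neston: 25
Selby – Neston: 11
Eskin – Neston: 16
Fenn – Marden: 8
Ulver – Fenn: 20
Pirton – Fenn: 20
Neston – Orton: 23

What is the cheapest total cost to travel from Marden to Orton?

$64

Settle nodes by increasing distance from Marden:
Marden: 0
Fenn: 8  (via Marden)
Pirton: 28  (via Fenn)
Ulver: 28  (via Fenn)
Selby: 30  (via Fenn)
Linby: 39  (via Ulver)
Neston: 41  (via Selby)
Colne: 47  (via Neston)
Eskin: 57  (via Neston)
Orton: 64  (via Neston)
Shortest route: Marden → Fenn → Selby → Neston → Orton = $64.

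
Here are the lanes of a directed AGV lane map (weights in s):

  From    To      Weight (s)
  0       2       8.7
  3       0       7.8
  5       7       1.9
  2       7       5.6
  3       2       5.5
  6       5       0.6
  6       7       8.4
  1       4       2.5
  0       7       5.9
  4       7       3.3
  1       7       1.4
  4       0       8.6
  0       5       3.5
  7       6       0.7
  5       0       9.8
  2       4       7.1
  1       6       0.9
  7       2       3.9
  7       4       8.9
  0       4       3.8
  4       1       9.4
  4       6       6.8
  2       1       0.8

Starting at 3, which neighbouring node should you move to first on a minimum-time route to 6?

Candidate routes:
3–2–7–6: 5.5+5.6+0.7 = 11.8
3–2–1–6: 5.5+0.8+0.9 = 7.2
3–2–1–7–6: 5.5+0.8+1.4+0.7 = 8.4
Cheapest is 3–2–1–6 at 7.2 s.
So from 3 the first move is to 2.

2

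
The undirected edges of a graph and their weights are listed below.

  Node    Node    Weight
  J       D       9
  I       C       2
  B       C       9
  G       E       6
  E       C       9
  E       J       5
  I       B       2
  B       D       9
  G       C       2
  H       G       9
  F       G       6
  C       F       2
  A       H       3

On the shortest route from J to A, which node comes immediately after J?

E

Enumerating some paths:
J → E → C → F → G → H → A: 5+9+2+6+9+3 = 34
J → E → C → G → H → A: 5+9+2+9+3 = 28
J → E → G → H → A: 5+6+9+3 = 23
The minimum is 23 via J → E → G → H → A.
So from J the first move is to E.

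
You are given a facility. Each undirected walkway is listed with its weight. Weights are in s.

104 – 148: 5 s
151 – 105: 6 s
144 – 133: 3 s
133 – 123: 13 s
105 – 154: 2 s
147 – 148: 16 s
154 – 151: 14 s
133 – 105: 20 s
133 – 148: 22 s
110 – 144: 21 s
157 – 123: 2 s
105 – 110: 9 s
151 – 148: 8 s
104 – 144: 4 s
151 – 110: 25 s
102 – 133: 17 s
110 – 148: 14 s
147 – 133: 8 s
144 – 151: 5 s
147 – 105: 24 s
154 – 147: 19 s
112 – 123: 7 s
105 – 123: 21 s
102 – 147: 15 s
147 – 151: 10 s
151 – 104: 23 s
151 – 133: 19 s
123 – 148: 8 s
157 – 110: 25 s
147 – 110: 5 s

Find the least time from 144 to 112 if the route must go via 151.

28 s

Best 144 to 151: 144–151 costing 5
Best 151 to 112: 151–148–123–112 costing 23
Total via 151: 5 + 23 = 28 s.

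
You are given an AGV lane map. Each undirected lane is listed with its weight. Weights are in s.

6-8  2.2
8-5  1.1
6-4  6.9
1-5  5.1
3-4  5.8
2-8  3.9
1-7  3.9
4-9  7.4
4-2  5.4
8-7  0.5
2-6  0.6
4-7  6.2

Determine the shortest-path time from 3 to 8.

Candidate routes:
3–4–2–6–8: 5.8+5.4+0.6+2.2 = 14
3–4–6–8: 5.8+6.9+2.2 = 14.9
3–4–7–8: 5.8+6.2+0.5 = 12.5
3–4–2–8: 5.8+5.4+3.9 = 15.1
The minimum is 12.5 s via 3–4–7–8.

12.5 s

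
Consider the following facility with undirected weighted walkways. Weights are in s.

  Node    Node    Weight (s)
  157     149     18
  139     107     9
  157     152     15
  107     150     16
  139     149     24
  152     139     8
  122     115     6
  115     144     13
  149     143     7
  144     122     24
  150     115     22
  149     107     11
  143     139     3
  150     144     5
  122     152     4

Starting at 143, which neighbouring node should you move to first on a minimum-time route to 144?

Enumerating some paths:
143 → 149 → 107 → 150 → 144: 7+11+16+5 = 39
143 → 139 → 152 → 122 → 115 → 144: 3+8+4+6+13 = 34
143 → 139 → 107 → 150 → 144: 3+9+16+5 = 33
143 → 139 → 152 → 122 → 144: 3+8+4+24 = 39
The minimum is 33 s via 143 → 139 → 107 → 150 → 144.
So from 143 the first move is to 139.

139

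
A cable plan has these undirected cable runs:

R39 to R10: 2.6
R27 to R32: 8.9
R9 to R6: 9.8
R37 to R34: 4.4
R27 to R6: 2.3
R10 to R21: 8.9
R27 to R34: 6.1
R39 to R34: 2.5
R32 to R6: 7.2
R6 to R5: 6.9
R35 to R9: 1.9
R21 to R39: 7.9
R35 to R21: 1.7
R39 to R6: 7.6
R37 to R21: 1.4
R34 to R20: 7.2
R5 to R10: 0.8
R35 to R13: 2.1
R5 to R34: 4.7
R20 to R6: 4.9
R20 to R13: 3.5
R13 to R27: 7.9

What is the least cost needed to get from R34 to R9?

9.4

Candidate routes:
R34–R39–R21–R35–R9: 2.5+7.9+1.7+1.9 = 14
R34–R20–R13–R35–R9: 7.2+3.5+2.1+1.9 = 14.7
R34–R37–R21–R35–R9: 4.4+1.4+1.7+1.9 = 9.4
Cheapest is R34–R37–R21–R35–R9 at 9.4.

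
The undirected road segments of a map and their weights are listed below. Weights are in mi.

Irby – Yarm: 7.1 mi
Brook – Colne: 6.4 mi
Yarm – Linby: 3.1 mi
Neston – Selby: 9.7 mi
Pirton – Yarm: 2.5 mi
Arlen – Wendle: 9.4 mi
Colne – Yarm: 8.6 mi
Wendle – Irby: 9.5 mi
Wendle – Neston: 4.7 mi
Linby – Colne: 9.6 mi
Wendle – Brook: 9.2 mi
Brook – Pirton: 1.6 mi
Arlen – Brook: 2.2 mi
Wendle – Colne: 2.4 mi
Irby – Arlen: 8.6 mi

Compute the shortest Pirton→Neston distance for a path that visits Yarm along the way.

Shortest Pirton→Yarm: Pirton–Yarm = 2.5
Best Yarm to Neston: Yarm–Colne–Wendle–Neston costing 15.7
Total via Yarm: 2.5 + 15.7 = 18.2 mi.

18.2 mi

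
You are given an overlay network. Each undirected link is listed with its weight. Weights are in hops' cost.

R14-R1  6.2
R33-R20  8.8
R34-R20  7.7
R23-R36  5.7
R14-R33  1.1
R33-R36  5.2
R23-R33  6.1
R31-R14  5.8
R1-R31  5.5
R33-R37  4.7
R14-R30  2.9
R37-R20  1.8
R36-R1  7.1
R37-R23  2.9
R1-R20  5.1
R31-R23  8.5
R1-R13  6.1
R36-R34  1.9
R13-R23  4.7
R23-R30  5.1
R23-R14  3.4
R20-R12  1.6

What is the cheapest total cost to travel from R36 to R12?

11.2 hops' cost

Shortest distances from R36:
R36: 0
R34: 1.9  (via R36)
R33: 5.2  (via R36)
R23: 5.7  (via R36)
R14: 6.3  (via R33)
R1: 7.1  (via R36)
R37: 8.6  (via R23)
R30: 9.2  (via R14)
R20: 9.6  (via R34)
R13: 10.4  (via R23)
R12: 11.2  (via R20)
Shortest route: R36–R34–R20–R12 = 11.2 hops' cost.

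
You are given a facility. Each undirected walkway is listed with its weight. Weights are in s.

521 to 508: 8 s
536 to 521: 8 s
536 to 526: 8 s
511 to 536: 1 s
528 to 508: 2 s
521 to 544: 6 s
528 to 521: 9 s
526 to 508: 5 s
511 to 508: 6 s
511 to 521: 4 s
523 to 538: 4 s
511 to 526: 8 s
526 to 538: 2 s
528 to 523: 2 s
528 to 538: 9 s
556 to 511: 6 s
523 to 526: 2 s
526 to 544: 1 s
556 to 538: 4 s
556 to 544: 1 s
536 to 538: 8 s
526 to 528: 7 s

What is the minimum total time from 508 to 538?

7 s

Settle nodes by increasing distance from 508:
508: 0
528: 2  (via 508)
523: 4  (via 528)
526: 5  (via 508)
544: 6  (via 526)
511: 6  (via 508)
536: 7  (via 511)
538: 7  (via 526)
Shortest route: 508–526–538 = 7 s.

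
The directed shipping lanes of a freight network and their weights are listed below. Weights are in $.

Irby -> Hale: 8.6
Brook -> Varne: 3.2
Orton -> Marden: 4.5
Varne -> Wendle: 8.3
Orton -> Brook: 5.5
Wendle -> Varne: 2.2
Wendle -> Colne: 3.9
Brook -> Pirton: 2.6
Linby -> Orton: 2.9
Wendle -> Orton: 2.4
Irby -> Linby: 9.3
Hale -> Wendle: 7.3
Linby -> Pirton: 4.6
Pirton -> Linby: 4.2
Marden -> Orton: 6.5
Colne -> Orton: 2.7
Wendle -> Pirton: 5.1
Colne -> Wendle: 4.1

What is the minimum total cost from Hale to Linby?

$16.6

Candidate routes:
Hale–Wendle–Orton–Brook–Pirton–Linby: 7.3+2.4+5.5+2.6+4.2 = 22
Hale–Wendle–Pirton–Linby: 7.3+5.1+4.2 = 16.6
Cheapest is Hale–Wendle–Pirton–Linby at $16.6.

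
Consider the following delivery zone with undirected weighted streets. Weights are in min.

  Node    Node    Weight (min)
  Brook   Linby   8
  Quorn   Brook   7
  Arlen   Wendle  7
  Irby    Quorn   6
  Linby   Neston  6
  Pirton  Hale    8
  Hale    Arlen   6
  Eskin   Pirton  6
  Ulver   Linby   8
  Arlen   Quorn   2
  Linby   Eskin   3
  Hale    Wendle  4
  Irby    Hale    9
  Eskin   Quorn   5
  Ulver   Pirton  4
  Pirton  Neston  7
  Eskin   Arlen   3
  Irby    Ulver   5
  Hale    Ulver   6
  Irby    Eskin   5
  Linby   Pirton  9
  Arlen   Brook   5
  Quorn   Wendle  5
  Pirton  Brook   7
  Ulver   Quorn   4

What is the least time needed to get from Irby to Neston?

14 min

Running Dijkstra from Irby:
Irby: 0
Ulver: 5  (via Irby)
Eskin: 5  (via Irby)
Quorn: 6  (via Irby)
Arlen: 8  (via Eskin)
Linby: 8  (via Eskin)
Hale: 9  (via Irby)
Pirton: 9  (via Ulver)
Wendle: 11  (via Quorn)
Brook: 13  (via Quorn)
Neston: 14  (via Linby)
Shortest route: Irby → Eskin → Linby → Neston = 14 min.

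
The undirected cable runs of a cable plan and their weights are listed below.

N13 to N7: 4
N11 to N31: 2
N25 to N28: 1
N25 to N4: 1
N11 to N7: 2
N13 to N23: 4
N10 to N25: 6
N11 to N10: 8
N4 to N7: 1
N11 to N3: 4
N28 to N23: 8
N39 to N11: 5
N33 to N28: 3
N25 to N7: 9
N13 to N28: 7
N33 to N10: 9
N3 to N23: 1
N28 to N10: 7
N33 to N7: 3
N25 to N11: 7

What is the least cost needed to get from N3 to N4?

Settle nodes by increasing distance from N3:
N3: 0
N23: 1  (via N3)
N11: 4  (via N3)
N13: 5  (via N23)
N31: 6  (via N11)
N7: 6  (via N11)
N4: 7  (via N7)
Shortest route: N3 → N11 → N7 → N4 = 7.

7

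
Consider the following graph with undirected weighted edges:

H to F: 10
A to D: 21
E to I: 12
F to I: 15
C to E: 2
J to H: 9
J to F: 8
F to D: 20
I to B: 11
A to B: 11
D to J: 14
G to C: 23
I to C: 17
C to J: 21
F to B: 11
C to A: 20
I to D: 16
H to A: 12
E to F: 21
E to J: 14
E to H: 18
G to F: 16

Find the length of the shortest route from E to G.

25

Shortest distances from E:
E: 0
C: 2  (via E)
I: 12  (via E)
J: 14  (via E)
H: 18  (via E)
F: 21  (via E)
A: 22  (via C)
B: 23  (via I)
G: 25  (via C)
Shortest route: E–C–G = 25.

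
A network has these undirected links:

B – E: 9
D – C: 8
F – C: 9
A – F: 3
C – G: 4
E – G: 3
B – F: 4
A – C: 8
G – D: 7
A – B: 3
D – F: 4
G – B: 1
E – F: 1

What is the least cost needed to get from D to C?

8

Enumerating some paths:
D - G - C: 7+4 = 11
D - C: 8 = 8
D - F - E - G - C: 4+1+3+4 = 12
Cheapest is D - C at 8.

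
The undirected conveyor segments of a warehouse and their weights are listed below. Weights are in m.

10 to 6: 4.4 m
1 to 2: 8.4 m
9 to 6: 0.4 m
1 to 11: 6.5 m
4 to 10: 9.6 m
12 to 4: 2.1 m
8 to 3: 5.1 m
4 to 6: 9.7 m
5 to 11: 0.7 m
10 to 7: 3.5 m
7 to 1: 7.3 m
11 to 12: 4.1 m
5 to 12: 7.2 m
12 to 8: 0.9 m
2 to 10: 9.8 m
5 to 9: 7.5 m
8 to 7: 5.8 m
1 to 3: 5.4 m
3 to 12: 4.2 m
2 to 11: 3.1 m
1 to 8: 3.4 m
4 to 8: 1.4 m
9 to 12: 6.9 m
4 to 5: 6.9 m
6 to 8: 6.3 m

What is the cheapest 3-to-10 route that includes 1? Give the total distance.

16.2 m

Shortest 3→1: 3–1 = 5.4
Best 1 to 10: 1–7–10 costing 10.8
Total via 1: 5.4 + 10.8 = 16.2 m.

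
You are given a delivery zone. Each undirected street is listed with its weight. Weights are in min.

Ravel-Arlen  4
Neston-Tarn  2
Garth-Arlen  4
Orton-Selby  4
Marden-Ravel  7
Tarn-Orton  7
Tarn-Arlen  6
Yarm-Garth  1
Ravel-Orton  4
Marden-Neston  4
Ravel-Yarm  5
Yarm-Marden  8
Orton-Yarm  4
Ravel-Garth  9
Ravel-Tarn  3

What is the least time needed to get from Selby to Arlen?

Running Dijkstra from Selby:
Selby: 0
Orton: 4  (via Selby)
Yarm: 8  (via Orton)
Ravel: 8  (via Orton)
Garth: 9  (via Yarm)
Tarn: 11  (via Orton)
Arlen: 12  (via Ravel)
Shortest route: Selby–Orton–Ravel–Arlen = 12 min.

12 min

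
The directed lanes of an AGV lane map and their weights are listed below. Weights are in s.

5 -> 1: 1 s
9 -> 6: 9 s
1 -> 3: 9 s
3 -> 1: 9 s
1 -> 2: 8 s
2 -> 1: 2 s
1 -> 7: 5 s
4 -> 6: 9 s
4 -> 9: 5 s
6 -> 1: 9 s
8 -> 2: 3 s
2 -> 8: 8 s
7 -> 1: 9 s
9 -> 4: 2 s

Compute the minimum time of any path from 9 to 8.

Enumerating some paths:
9 → 6 → 1 → 2 → 8: 9+9+8+8 = 34
9 → 4 → 6 → 1 → 2 → 8: 2+9+9+8+8 = 36
Cheapest is 9 → 6 → 1 → 2 → 8 at 34 s.

34 s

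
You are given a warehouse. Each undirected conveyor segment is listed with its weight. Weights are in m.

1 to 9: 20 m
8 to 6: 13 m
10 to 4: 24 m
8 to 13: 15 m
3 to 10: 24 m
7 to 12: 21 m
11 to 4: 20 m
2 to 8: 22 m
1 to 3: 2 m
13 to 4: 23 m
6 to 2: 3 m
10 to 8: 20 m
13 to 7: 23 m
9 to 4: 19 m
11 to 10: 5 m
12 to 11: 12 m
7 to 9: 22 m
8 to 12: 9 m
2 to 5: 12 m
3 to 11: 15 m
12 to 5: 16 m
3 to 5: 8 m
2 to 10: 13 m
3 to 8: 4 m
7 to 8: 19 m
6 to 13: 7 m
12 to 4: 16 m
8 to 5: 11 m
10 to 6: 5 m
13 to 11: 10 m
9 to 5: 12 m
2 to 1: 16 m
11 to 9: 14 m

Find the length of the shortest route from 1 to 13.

21 m

Compare a few routes:
1 - 3 - 11 - 13: 2+15+10 = 27
1 - 3 - 8 - 13: 2+4+15 = 21
1 - 2 - 6 - 13: 16+3+7 = 26
1 - 3 - 8 - 6 - 13: 2+4+13+7 = 26
The minimum is 21 m via 1 - 3 - 8 - 13.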